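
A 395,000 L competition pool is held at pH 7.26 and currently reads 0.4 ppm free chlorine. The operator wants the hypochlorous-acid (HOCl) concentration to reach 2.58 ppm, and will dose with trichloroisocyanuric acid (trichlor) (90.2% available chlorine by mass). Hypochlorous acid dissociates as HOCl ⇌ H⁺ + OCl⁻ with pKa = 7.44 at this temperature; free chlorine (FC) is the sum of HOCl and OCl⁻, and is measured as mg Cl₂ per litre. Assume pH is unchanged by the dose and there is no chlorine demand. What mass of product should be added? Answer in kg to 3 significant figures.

1.70 kg

[OCl⁻]/[HOCl] = 10^(pH − pKa) = 10^(7.26 − 7.44) = 0.6607; fraction as HOCl = 1/(1 + 0.6607) = 0.6022.
Free chlorine required for 2.58 ppm HOCl: 2.58 / 0.6022 = 4.285 ppm.
FC to add: 4.285 − 0.4 = 3.885 mg/L as Cl₂.
Cl₂ equivalent: 3.885 mg/L × 395,000 L = 1534 g.
Product at 90.2% available Cl: 1534 / 0.902 = 1701 g.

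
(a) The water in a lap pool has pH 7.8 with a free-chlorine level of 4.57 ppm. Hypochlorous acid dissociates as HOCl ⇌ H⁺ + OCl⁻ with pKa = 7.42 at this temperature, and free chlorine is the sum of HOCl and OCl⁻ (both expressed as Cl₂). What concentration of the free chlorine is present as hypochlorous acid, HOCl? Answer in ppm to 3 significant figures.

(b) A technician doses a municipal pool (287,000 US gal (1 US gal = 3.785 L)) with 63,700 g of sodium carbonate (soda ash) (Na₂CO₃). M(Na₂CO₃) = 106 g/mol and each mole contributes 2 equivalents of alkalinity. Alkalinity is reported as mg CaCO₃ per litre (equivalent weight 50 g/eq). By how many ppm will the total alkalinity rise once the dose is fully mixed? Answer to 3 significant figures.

(a) 1.34 ppm; (b) 55.3 ppm

(a) [OCl⁻]/[HOCl] = 10^(pH − pKa) = 10^(7.8 − 7.42) = 10^0.38 = 2.399.
(a) Fraction as HOCl = 1 / (1 + 2.399) = 0.2942.
(a) HOCl = 0.2942 × 4.57 ppm = 1.345 ppm.

(b) Volume: 287,000 US gal × 3.785 L/gal = 1,086,295 L.
(b) Moles of Na₂CO₃: 63,700 g ÷ 106 g/mol = 600.9 mol → 1202 eq of alkalinity.
(b) As CaCO₃: 1202 eq × 50 g/eq = 60,090 g.
(b) Rise: 60,090 g / 1,086,295 L × 1000 = 55.32 mg/L.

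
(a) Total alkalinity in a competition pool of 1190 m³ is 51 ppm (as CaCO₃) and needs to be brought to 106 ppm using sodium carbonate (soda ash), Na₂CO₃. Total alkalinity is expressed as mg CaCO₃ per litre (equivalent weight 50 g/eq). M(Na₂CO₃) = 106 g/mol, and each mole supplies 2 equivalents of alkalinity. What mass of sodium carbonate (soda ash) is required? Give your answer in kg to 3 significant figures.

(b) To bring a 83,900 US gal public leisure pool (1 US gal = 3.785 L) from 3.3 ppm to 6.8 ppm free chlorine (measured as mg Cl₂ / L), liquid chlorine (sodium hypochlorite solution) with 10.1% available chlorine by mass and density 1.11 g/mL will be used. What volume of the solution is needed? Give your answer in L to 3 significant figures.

(a) Volume: 1190 m³ = 1,190,000 L.
(a) Alkalinity to add: (106 − 51) = 55 mg/L as CaCO₃ × 1,190,000 L = 65,450 g as CaCO₃.
(a) Equivalents: 65,450 g ÷ 50 g/eq = 1309 eq.
(a) Each mole of Na₂CO₃ supplies 2 eq, so 1309 / 2 = 654.5 mol.
(a) Mass: 654.5 mol × 106 g/mol = 69,380 g.

(b) Volume: 83,900 US gal × 3.785 L/gal = 317,562 L.
(b) Chlorine deficit: 6.8 − 3.3 = 3.5 ppm = 3.5 mg/L as Cl₂.
(b) Cl₂ equivalent needed: 3.5 mg/L × 317,562 L = 1,111,000 mg = 1111 g.
(b) Product at 10.1% available chlorine: 1111 / 0.101 = 11,000 g.
(b) Volume at density 1.11 g/mL: 11,000 g ÷ 1.11 g/mL = 9914 mL.

(a) 69.4 kg; (b) 9.91 L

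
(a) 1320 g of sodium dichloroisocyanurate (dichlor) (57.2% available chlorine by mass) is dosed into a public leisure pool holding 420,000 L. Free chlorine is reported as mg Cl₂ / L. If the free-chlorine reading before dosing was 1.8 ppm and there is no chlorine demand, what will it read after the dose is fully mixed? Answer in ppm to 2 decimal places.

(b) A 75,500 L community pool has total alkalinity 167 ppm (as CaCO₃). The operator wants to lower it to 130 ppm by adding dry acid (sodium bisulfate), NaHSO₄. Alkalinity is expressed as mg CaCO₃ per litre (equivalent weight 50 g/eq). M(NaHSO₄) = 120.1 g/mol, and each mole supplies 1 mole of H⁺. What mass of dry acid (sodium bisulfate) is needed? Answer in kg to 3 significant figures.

(a) Available chlorine delivered: 1320 g × 0.572 = 755 g as Cl₂.
(a) Concentration rise: 755 g / 420,000 L = 1.798 mg/L = 1.80 ppm.
(a) Final FC: 1.8 + 1.80 = 3.60 ppm.

(b) Alkalinity to neutralize: (167 − 130) = 37 mg/L as CaCO₃ × 75,500 L = 2794 g as CaCO₃.
(b) Equivalents of H⁺ required: 2794 ÷ 50 g/eq = 55.87 eq = 55.87 mol NaHSO₄.
(b) Mass of NaHSO₄: 55.87 × 120.1 = 6710 g.

(a) 3.60 ppm; (b) 6.71 kg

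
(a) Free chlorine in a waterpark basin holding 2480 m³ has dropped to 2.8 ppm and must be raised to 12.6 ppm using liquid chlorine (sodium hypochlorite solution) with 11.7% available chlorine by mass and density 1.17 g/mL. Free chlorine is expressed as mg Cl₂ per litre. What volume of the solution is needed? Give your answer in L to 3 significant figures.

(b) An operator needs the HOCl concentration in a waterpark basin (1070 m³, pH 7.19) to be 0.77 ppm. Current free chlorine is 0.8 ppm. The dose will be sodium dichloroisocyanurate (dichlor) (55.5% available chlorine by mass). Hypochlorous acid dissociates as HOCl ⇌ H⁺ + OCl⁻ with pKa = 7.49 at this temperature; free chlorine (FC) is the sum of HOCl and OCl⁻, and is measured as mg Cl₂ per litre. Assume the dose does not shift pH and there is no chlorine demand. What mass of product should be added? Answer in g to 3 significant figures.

(a) 178 L; (b) 686 g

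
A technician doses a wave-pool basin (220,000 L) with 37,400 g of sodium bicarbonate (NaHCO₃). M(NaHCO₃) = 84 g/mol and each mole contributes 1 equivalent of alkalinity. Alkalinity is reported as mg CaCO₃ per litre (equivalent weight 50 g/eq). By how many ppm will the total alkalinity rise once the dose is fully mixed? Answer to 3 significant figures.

Moles of NaHCO₃: 37,400 g ÷ 84 g/mol = 445.2 mol → 445.2 eq of alkalinity.
As CaCO₃: 445.2 eq × 50 g/eq = 22,260 g.
Rise: 22,260 g / 220,000 L × 1000 = 101.2 mg/L.

101 ppm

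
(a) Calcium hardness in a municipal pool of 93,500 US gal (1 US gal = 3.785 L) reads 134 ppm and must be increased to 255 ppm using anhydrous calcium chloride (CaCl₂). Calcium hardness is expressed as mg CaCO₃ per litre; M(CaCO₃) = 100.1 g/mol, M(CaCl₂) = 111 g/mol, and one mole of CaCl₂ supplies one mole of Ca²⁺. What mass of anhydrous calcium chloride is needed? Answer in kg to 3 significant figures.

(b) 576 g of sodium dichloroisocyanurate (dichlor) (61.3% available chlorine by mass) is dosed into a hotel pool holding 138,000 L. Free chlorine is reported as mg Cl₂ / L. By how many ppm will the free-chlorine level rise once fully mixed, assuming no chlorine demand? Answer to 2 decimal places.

(a) Volume: 93,500 US gal × 3.785 L/gal = 353,898 L.
(a) Hardness to add: (255 − 134) = 121 mg/L as CaCO₃ × 353,898 L = 42,820 g as CaCO₃.
(a) Moles of Ca²⁺ (1 mol Ca²⁺ ≡ 1 mol CaCO₃): 42,820 / 100.1 g/mol = 427.8 mol.
(a) Mass of CaCl₂: 427.8 × 111 = 47,480 g.

(b) Available chlorine delivered: 576 g × 0.613 = 353.1 g as Cl₂.
(b) Concentration rise: 353.1 g / 138,000 L = 2.559 mg/L = 2.56 ppm.

(a) 47.5 kg; (b) 2.56 ppm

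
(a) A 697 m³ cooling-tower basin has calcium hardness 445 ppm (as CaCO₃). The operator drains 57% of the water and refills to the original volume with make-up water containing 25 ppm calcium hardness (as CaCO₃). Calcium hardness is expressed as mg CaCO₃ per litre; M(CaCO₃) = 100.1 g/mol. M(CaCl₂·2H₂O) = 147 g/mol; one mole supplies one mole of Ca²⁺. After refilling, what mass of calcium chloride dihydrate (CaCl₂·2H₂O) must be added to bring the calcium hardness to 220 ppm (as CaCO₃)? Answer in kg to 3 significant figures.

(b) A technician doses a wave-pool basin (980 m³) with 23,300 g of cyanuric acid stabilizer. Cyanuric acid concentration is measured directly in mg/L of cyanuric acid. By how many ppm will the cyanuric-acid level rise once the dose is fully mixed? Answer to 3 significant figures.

(a) 14.7 kg; (b) 23.8 ppm

(a) Volume: 697 m³ = 697,000 L.
(a) After draining 57% and refilling: 445 × 0.43 + 25 × 0.57 = 205.6 ppm.
(a) Deficit to target: 220 − 205.6 = 14.4 mg/L.
(a) As CaCO₃: 14.4 mg/L × 697,000 L = 10,040 g; ÷ 100.1 = 100.3 mol Ca²⁺.
(a) Mass: 100.3 × 147 = 14,740 g.

(b) Volume: 980 m³ = 980,000 L.
(b) Rise: 23,300 g / 980,000 L × 1000 = 23.78 mg/L.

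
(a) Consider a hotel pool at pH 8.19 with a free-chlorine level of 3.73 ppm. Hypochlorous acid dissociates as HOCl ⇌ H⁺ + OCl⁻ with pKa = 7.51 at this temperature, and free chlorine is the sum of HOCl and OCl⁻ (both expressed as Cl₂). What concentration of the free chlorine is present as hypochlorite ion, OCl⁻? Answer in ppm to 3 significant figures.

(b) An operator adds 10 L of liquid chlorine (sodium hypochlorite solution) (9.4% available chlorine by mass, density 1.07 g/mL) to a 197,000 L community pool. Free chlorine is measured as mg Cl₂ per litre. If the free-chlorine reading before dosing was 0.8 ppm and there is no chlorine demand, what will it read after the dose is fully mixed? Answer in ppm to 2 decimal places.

(a) 3.09 ppm; (b) 5.91 ppm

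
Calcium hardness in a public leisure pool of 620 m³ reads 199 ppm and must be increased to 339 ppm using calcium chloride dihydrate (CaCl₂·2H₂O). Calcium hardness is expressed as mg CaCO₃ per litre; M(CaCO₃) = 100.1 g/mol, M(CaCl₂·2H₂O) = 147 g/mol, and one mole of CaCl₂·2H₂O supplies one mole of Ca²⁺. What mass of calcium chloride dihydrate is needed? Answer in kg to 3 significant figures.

Volume: 620 m³ = 620,000 L.
Hardness to add: (339 − 199) = 140 mg/L as CaCO₃ × 620,000 L = 86,800 g as CaCO₃.
Moles of Ca²⁺ (1 mol Ca²⁺ ≡ 1 mol CaCO₃): 86,800 / 100.1 g/mol = 867.1 mol.
Mass of CaCl₂·2H₂O: 867.1 × 147 = 127,500 g.

127 kg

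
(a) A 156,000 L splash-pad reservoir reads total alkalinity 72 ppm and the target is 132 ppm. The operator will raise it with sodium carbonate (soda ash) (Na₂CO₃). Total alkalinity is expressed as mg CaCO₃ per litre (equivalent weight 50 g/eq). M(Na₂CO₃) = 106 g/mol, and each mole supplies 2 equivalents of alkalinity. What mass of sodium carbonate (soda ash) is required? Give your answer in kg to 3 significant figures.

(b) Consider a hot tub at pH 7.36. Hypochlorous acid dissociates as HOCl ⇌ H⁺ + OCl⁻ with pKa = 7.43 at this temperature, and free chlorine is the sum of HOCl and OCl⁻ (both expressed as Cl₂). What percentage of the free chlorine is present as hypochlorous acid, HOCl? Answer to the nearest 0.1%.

(a) Alkalinity to add: (132 − 72) = 60 mg/L as CaCO₃ × 156,000 L = 9360 g as CaCO₃.
(a) Equivalents: 9360 g ÷ 50 g/eq = 187.2 eq.
(a) Each mole of Na₂CO₃ supplies 2 eq, so 187.2 / 2 = 93.6 mol.
(a) Mass: 93.6 mol × 106 g/mol = 9922 g.

(b) [OCl⁻]/[HOCl] = 10^(pH − pKa) = 10^(7.36 − 7.43) = 10^-0.07 = 0.8511.
(b) Fraction as HOCl = 1 / (1 + 0.8511) = 0.5402.

(a) 9.92 kg; (b) 54.0%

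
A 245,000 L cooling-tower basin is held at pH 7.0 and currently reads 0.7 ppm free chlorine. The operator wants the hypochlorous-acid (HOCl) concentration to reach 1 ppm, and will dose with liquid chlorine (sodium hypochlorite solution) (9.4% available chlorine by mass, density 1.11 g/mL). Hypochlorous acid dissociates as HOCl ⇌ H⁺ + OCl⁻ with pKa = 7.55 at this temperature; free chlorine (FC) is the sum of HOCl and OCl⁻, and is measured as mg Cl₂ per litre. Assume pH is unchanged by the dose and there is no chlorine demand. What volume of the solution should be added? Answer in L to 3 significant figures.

[OCl⁻]/[HOCl] = 10^(pH − pKa) = 10^(7.0 − 7.55) = 0.2818; fraction as HOCl = 1/(1 + 0.2818) = 0.7801.
Free chlorine required for 1 ppm HOCl: 1 / 0.7801 = 1.282 ppm.
FC to add: 1.282 − 0.7 = 0.5818 mg/L as Cl₂.
Cl₂ equivalent: 0.5818 mg/L × 245,000 L = 142.6 g.
Product at 9.4% available Cl: 142.6 / 0.094 = 1516 g.
Volume: 1516 g ÷ 1.11 g/mL = 1366 mL.

1.37 L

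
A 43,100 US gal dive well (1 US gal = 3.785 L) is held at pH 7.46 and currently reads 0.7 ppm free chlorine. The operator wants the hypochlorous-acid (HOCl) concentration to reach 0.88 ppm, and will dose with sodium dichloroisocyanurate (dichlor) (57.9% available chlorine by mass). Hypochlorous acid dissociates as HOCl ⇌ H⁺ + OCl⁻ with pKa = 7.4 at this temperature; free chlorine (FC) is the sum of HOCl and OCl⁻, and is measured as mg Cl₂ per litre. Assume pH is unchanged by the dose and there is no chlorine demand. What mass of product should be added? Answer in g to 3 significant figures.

Volume: 43,100 US gal × 3.785 L/gal = 163,134 L.
[OCl⁻]/[HOCl] = 10^(pH − pKa) = 10^(7.46 − 7.4) = 1.148; fraction as HOCl = 1/(1 + 1.148) = 0.4655.
Free chlorine required for 0.88 ppm HOCl: 0.88 / 0.4655 = 1.89 ppm.
FC to add: 1.89 − 0.7 = 1.19 mg/L as Cl₂.
Cl₂ equivalent: 1.19 mg/L × 163,134 L = 194.2 g.
Product at 57.9% available Cl: 194.2 / 0.579 = 335.4 g.

335 g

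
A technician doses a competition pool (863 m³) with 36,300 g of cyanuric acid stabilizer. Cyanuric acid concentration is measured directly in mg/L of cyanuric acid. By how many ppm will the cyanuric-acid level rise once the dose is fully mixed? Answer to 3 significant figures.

Volume: 863 m³ = 863,000 L.
Rise: 36,300 g / 863,000 L × 1000 = 42.06 mg/L.

42.1 ppm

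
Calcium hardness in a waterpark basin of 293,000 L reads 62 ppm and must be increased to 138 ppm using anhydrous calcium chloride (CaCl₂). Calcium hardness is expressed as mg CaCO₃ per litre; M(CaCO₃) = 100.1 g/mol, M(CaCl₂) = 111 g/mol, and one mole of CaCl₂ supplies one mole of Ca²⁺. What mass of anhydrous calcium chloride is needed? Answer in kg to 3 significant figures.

24.7 kg

Hardness to add: (138 − 62) = 76 mg/L as CaCO₃ × 293,000 L = 22,270 g as CaCO₃.
Moles of Ca²⁺ (1 mol Ca²⁺ ≡ 1 mol CaCO₃): 22,270 / 100.1 g/mol = 222.5 mol.
Mass of CaCl₂: 222.5 × 111 = 24,690 g.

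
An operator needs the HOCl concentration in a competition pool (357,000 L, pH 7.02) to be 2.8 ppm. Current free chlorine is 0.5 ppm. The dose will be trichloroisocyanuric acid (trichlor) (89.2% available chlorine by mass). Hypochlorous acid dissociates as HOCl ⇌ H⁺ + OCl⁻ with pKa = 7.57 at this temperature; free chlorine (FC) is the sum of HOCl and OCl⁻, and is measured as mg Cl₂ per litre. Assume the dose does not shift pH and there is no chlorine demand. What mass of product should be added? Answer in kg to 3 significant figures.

1.24 kg

[OCl⁻]/[HOCl] = 10^(pH − pKa) = 10^(7.02 − 7.57) = 0.2818; fraction as HOCl = 1/(1 + 0.2818) = 0.7801.
Free chlorine required for 2.8 ppm HOCl: 2.8 / 0.7801 = 3.589 ppm.
FC to add: 3.589 − 0.5 = 3.089 mg/L as Cl₂.
Cl₂ equivalent: 3.089 mg/L × 357,000 L = 1103 g.
Product at 89.2% available Cl: 1103 / 0.892 = 1236 g.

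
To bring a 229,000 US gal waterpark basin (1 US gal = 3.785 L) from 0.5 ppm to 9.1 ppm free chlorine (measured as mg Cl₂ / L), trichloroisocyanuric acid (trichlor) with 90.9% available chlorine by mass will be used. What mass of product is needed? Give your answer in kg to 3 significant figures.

Volume: 229,000 US gal × 3.785 L/gal = 866,765 L.
Chlorine deficit: 9.1 − 0.5 = 8.6 ppm = 8.6 mg/L as Cl₂.
Cl₂ equivalent needed: 8.6 mg/L × 866,765 L = 7,454,000 mg = 7454 g.
Product at 90.9% available chlorine: 7454 / 0.909 = 8200 g.

8.20 kg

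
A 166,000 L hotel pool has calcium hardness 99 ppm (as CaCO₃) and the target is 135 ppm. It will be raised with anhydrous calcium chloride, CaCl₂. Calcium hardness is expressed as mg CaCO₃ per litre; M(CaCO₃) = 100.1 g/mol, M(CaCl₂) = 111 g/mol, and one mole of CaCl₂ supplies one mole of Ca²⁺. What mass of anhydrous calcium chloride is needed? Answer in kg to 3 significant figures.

Hardness to add: (135 − 99) = 36 mg/L as CaCO₃ × 166,000 L = 5976 g as CaCO₃.
Moles of Ca²⁺ (1 mol Ca²⁺ ≡ 1 mol CaCO₃): 5976 / 100.1 g/mol = 59.7 mol.
Mass of CaCl₂: 59.7 × 111 = 6627 g.

6.63 kg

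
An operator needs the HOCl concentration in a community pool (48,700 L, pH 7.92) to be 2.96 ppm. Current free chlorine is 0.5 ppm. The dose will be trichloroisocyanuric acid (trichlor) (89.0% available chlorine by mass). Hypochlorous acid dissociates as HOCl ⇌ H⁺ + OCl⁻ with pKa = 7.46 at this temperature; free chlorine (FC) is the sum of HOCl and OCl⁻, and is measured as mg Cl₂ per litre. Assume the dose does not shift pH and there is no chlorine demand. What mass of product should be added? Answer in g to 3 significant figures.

602 g

[OCl⁻]/[HOCl] = 10^(pH − pKa) = 10^(7.92 − 7.46) = 2.884; fraction as HOCl = 1/(1 + 2.884) = 0.2575.
Free chlorine required for 2.96 ppm HOCl: 2.96 / 0.2575 = 11.5 ppm.
FC to add: 11.5 − 0.5 = 11 mg/L as Cl₂.
Cl₂ equivalent: 11 mg/L × 48,700 L = 535.5 g.
Product at 89.0% available Cl: 535.5 / 0.89 = 601.7 g.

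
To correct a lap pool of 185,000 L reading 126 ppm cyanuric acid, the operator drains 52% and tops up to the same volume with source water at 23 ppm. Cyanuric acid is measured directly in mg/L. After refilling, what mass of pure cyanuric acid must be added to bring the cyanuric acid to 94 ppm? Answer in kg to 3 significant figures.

After draining 52% and refilling: 126 × 0.48 + 23 × 0.52 = 72.44 ppm.
Deficit to target: 94 − 72.44 = 21.56 mg/L.
Mass: 21.56 mg/L × 185,000 L = 3989 g cyanuric acid.

3.99 kg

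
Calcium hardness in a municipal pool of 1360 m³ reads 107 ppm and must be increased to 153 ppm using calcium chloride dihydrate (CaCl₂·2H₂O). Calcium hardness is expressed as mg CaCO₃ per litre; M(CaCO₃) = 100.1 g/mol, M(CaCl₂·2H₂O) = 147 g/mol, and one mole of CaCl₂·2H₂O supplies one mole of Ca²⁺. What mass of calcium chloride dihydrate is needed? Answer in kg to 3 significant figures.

Volume: 1360 m³ = 1,360,000 L.
Hardness to add: (153 − 107) = 46 mg/L as CaCO₃ × 1,360,000 L = 62,560 g as CaCO₃.
Moles of Ca²⁺ (1 mol Ca²⁺ ≡ 1 mol CaCO₃): 62,560 / 100.1 g/mol = 625 mol.
Mass of CaCl₂·2H₂O: 625 × 147 = 91,870 g.

91.9 kg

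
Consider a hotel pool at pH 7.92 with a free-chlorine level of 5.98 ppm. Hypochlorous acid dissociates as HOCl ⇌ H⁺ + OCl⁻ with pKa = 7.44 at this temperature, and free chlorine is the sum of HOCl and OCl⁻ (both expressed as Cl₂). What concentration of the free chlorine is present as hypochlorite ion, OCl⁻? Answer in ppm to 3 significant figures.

[OCl⁻]/[HOCl] = 10^(pH − pKa) = 10^(7.92 − 7.44) = 10^0.48 = 3.02.
Fraction as HOCl = 1 / (1 + 3.02) = 0.2488.
OCl⁻ = (1 − 0.2488) × 5.98 ppm = 4.492 ppm.

4.49 ppm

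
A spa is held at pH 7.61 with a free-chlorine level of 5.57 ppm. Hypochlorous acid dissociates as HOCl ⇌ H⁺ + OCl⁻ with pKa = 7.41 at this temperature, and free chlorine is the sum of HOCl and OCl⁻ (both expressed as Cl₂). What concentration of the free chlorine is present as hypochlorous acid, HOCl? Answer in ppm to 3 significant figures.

2.15 ppm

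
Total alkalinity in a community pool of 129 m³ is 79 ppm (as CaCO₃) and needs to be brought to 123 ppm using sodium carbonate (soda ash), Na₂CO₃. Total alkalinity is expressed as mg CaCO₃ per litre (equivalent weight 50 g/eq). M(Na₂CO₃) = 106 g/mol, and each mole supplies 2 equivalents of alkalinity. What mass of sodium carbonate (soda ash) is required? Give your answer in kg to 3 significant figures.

Volume: 129 m³ = 129,000 L.
Alkalinity to add: (123 − 79) = 44 mg/L as CaCO₃ × 129,000 L = 5676 g as CaCO₃.
Equivalents: 5676 g ÷ 50 g/eq = 113.5 eq.
Each mole of Na₂CO₃ supplies 2 eq, so 113.5 / 2 = 56.76 mol.
Mass: 56.76 mol × 106 g/mol = 6017 g.

6.02 kg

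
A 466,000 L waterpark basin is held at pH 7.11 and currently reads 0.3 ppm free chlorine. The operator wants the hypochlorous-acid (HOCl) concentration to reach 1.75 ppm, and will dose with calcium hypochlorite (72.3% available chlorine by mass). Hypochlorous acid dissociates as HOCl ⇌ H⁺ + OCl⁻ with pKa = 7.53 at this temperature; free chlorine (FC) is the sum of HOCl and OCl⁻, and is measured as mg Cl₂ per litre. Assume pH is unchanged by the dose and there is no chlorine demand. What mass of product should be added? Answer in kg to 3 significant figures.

1.36 kg

[OCl⁻]/[HOCl] = 10^(pH − pKa) = 10^(7.11 − 7.53) = 0.3802; fraction as HOCl = 1/(1 + 0.3802) = 0.7245.
Free chlorine required for 1.75 ppm HOCl: 1.75 / 0.7245 = 2.415 ppm.
FC to add: 2.415 − 0.3 = 2.115 mg/L as Cl₂.
Cl₂ equivalent: 2.115 mg/L × 466,000 L = 985.7 g.
Product at 72.3% available Cl: 985.7 / 0.723 = 1363 g.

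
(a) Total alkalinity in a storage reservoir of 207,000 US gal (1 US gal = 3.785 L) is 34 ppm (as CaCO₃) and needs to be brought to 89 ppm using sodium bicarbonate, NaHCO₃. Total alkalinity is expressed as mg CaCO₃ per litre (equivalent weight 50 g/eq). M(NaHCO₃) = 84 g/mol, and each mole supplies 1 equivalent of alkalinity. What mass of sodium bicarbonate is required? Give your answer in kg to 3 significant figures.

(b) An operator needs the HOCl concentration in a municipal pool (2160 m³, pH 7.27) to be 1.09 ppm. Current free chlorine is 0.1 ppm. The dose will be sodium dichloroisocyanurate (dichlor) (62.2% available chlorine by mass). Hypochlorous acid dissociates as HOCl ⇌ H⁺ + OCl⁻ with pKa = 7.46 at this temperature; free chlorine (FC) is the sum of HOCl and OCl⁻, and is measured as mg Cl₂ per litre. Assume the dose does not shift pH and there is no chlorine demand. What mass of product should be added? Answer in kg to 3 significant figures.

(a) Volume: 207,000 US gal × 3.785 L/gal = 783,495 L.
(a) Alkalinity to add: (89 − 34) = 55 mg/L as CaCO₃ × 783,495 L = 43,090 g as CaCO₃.
(a) Equivalents: 43,090 g ÷ 50 g/eq = 861.8 eq.
(a) NaHCO₃ supplies 1 eq per mole → 861.8 mol.
(a) Mass: 861.8 mol × 84 g/mol = 72,390 g.

(b) Volume: 2160 m³ = 2,160,000 L.
(b) [OCl⁻]/[HOCl] = 10^(pH − pKa) = 10^(7.27 − 7.46) = 0.6457; fraction as HOCl = 1/(1 + 0.6457) = 0.6077.
(b) Free chlorine required for 1.09 ppm HOCl: 1.09 / 0.6077 = 1.794 ppm.
(b) FC to add: 1.794 − 0.1 = 1.694 mg/L as Cl₂.
(b) Cl₂ equivalent: 1.694 mg/L × 2,160,000 L = 3659 g.
(b) Product at 62.2% available Cl: 3659 / 0.622 = 5882 g.

(a) 72.4 kg; (b) 5.88 kg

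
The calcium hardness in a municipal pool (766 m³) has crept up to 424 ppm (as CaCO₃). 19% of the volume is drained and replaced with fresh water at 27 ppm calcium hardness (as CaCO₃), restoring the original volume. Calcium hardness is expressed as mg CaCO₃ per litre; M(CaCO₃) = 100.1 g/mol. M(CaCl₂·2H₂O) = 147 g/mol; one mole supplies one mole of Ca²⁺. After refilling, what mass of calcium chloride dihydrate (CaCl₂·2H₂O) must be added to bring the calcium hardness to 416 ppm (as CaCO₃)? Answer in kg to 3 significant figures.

75.9 kg

Volume: 766 m³ = 766,000 L.
After draining 19% and refilling: 424 × 0.81 + 27 × 0.19 = 348.57 ppm.
Deficit to target: 416 − 348.57 = 67.43 mg/L.
As CaCO₃: 67.43 mg/L × 766,000 L = 51,650 g; ÷ 100.1 = 516 mol Ca²⁺.
Mass: 516 × 147 = 75,850 g.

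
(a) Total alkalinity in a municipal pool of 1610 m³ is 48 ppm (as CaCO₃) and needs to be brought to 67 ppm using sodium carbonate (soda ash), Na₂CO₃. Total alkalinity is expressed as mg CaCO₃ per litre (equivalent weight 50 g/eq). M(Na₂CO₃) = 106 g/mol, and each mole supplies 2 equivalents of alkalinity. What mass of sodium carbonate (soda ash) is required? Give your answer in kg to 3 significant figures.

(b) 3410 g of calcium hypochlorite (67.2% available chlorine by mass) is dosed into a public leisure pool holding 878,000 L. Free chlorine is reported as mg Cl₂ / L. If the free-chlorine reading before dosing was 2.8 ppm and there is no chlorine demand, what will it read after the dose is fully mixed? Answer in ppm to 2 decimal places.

(a) 32.4 kg; (b) 5.41 ppm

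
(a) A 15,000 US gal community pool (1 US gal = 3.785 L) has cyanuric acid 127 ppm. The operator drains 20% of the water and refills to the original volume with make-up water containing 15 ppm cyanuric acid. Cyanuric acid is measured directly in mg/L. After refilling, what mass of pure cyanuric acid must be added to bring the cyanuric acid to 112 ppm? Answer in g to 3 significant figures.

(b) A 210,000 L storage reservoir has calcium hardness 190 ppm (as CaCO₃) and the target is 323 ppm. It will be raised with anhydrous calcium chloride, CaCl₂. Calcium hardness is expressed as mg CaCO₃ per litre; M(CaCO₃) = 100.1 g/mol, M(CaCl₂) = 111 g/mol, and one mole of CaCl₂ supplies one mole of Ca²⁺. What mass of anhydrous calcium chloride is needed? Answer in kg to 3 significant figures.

(a) 420 g; (b) 31.0 kg

(a) Volume: 15,000 US gal × 3.785 L/gal = 56,775 L.
(a) After draining 20% and refilling: 127 × 0.80 + 15 × 0.20 = 104.6 ppm.
(a) Deficit to target: 112 − 104.6 = 7.4 mg/L.
(a) Mass: 7.4 mg/L × 56,775 L = 420.1 g cyanuric acid.

(b) Hardness to add: (323 − 190) = 133 mg/L as CaCO₃ × 210,000 L = 27,930 g as CaCO₃.
(b) Moles of Ca²⁺ (1 mol Ca²⁺ ≡ 1 mol CaCO₃): 27,930 / 100.1 g/mol = 279 mol.
(b) Mass of CaCl₂: 279 × 111 = 30,970 g.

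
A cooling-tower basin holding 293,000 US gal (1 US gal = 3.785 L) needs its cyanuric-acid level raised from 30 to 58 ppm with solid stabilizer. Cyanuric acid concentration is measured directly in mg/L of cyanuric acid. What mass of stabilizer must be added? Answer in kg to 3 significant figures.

31.1 kg

Volume: 293,000 US gal × 3.785 L/gal = 1,109,005 L.
CYA to add: (58 − 30) = 28 mg/L × 1,109,005 L = 31,050 g cyanuric acid.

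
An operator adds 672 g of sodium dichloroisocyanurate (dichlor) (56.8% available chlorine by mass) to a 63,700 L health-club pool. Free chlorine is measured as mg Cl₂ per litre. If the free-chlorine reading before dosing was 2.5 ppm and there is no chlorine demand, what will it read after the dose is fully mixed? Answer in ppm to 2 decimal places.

Available chlorine delivered: 672 g × 0.568 = 381.7 g as Cl₂.
Concentration rise: 381.7 g / 63,700 L = 5.992 mg/L = 5.99 ppm.
Final FC: 2.5 + 5.99 = 8.49 ppm.

8.49 ppm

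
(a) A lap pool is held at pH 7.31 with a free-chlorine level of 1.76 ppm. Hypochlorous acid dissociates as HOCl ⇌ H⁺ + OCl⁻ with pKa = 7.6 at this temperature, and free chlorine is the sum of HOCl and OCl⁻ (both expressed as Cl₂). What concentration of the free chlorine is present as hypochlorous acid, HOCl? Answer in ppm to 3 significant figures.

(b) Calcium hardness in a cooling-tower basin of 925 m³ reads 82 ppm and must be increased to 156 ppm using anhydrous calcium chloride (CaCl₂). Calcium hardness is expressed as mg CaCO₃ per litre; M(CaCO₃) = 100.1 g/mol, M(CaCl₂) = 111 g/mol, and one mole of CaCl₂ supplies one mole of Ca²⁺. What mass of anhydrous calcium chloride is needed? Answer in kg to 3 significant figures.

(a) 1.16 ppm; (b) 75.9 kg

(a) [OCl⁻]/[HOCl] = 10^(pH − pKa) = 10^(7.31 − 7.6) = 10^-0.29 = 0.5129.
(a) Fraction as HOCl = 1 / (1 + 0.5129) = 0.661.
(a) HOCl = 0.661 × 1.76 ppm = 1.163 ppm.

(b) Volume: 925 m³ = 925,000 L.
(b) Hardness to add: (156 − 82) = 74 mg/L as CaCO₃ × 925,000 L = 68,450 g as CaCO₃.
(b) Moles of Ca²⁺ (1 mol Ca²⁺ ≡ 1 mol CaCO₃): 68,450 / 100.1 g/mol = 683.8 mol.
(b) Mass of CaCl₂: 683.8 × 111 = 75,900 g.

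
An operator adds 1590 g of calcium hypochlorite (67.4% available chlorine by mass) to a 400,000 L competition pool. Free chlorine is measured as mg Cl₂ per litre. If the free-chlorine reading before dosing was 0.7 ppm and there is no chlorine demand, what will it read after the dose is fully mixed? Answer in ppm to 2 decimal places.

Available chlorine delivered: 1590 g × 0.674 = 1072 g as Cl₂.
Concentration rise: 1072 g / 400,000 L = 2.679 mg/L = 2.68 ppm.
Final FC: 0.7 + 2.68 = 3.38 ppm.

3.38 ppm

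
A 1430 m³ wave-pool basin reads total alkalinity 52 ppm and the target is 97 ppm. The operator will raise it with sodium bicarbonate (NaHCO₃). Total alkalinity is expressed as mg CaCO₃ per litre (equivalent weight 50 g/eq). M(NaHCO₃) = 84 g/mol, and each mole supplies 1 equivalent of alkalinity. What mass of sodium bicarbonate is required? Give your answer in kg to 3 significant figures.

108 kg

Volume: 1430 m³ = 1,430,000 L.
Alkalinity to add: (97 − 52) = 45 mg/L as CaCO₃ × 1,430,000 L = 64,350 g as CaCO₃.
Equivalents: 64,350 g ÷ 50 g/eq = 1287 eq.
NaHCO₃ supplies 1 eq per mole → 1287 mol.
Mass: 1287 mol × 84 g/mol = 108,100 g.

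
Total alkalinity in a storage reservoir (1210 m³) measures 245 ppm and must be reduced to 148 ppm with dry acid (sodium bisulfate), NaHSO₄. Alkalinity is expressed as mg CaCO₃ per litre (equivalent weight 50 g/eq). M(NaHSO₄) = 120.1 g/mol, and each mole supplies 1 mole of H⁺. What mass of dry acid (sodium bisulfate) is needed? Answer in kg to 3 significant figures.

282 kg

Volume: 1210 m³ = 1,210,000 L.
Alkalinity to neutralize: (245 − 148) = 97 mg/L as CaCO₃ × 1,210,000 L = 117,400 g as CaCO₃.
Equivalents of H⁺ required: 117,400 ÷ 50 g/eq = 2347 eq = 2347 mol NaHSO₄.
Mass of NaHSO₄: 2347 × 120.1 = 281,900 g.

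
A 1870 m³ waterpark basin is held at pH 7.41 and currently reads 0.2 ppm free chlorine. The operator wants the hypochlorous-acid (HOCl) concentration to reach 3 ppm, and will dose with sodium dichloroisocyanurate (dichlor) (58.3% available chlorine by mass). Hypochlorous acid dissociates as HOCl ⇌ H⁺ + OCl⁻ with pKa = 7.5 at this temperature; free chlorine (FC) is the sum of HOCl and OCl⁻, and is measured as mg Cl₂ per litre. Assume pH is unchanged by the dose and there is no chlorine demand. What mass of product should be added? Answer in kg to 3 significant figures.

Volume: 1870 m³ = 1,870,000 L.
[OCl⁻]/[HOCl] = 10^(pH − pKa) = 10^(7.41 − 7.5) = 0.8128; fraction as HOCl = 1/(1 + 0.8128) = 0.5516.
Free chlorine required for 3 ppm HOCl: 3 / 0.5516 = 5.438 ppm.
FC to add: 5.438 − 0.2 = 5.238 mg/L as Cl₂.
Cl₂ equivalent: 5.238 mg/L × 1,870,000 L = 9796 g.
Product at 58.3% available Cl: 9796 / 0.583 = 16,800 g.

16.8 kg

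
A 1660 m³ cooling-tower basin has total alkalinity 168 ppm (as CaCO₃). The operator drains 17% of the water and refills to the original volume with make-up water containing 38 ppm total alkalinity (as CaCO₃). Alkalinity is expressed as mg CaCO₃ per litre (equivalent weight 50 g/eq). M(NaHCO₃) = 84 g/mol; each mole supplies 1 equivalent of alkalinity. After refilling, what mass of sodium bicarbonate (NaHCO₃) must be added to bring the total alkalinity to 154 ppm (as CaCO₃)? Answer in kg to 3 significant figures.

22.6 kg

Volume: 1660 m³ = 1,660,000 L.
After draining 17% and refilling: 168 × 0.83 + 38 × 0.17 = 145.9 ppm.
Deficit to target: 154 − 145.9 = 8.1 mg/L.
As CaCO₃: 8.1 mg/L × 1,660,000 L = 13,450 g; ÷ 50 g/eq ÷ 1 = 268.9 mol NaHCO₃.
Mass: 268.9 × 84 = 22,590 g.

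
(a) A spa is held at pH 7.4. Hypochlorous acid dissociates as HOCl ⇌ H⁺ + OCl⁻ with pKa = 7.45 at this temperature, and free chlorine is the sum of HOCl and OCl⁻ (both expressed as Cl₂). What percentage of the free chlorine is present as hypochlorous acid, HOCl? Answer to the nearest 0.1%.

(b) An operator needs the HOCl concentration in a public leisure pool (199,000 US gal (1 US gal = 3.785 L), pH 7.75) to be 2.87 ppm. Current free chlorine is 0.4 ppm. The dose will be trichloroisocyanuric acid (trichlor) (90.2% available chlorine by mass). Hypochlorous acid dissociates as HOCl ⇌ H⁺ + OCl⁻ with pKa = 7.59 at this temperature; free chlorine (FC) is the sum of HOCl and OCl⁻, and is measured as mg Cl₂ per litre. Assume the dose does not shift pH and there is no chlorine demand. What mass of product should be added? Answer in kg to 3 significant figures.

(a) [OCl⁻]/[HOCl] = 10^(pH − pKa) = 10^(7.4 − 7.45) = 10^-0.05 = 0.8913.
(a) Fraction as HOCl = 1 / (1 + 0.8913) = 0.5288.

(b) Volume: 199,000 US gal × 3.785 L/gal = 753,215 L.
(b) [OCl⁻]/[HOCl] = 10^(pH − pKa) = 10^(7.75 − 7.59) = 1.445; fraction as HOCl = 1/(1 + 1.445) = 0.4089.
(b) Free chlorine required for 2.87 ppm HOCl: 2.87 / 0.4089 = 7.018 ppm.
(b) FC to add: 7.018 − 0.4 = 6.618 mg/L as Cl₂.
(b) Cl₂ equivalent: 6.618 mg/L × 753,215 L = 4985 g.
(b) Product at 90.2% available Cl: 4985 / 0.902 = 5527 g.

(a) 52.9%; (b) 5.53 kg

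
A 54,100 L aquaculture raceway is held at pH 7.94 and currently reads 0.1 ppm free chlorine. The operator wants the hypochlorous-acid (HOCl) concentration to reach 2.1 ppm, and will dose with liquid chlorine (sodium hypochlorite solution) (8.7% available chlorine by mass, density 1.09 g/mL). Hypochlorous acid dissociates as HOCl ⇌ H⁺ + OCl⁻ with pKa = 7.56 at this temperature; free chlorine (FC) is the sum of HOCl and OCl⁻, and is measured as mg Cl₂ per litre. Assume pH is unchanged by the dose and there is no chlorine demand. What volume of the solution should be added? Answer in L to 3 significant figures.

4.01 L

[OCl⁻]/[HOCl] = 10^(pH − pKa) = 10^(7.94 − 7.56) = 2.399; fraction as HOCl = 1/(1 + 2.399) = 0.2942.
Free chlorine required for 2.1 ppm HOCl: 2.1 / 0.2942 = 7.138 ppm.
FC to add: 7.138 − 0.1 = 7.038 mg/L as Cl₂.
Cl₂ equivalent: 7.038 mg/L × 54,100 L = 380.7 g.
Product at 8.7% available Cl: 380.7 / 0.087 = 4376 g.
Volume: 4376 g ÷ 1.09 g/mL = 4015 mL.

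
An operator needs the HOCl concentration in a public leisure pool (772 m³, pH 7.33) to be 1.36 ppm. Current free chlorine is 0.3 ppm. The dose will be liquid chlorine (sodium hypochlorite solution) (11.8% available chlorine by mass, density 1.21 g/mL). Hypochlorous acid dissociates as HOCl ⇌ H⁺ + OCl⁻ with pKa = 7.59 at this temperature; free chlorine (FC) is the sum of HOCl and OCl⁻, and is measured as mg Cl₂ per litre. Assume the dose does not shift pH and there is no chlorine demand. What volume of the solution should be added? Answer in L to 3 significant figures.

9.77 L

Volume: 772 m³ = 772,000 L.
[OCl⁻]/[HOCl] = 10^(pH − pKa) = 10^(7.33 − 7.59) = 0.5495; fraction as HOCl = 1/(1 + 0.5495) = 0.6454.
Free chlorine required for 1.36 ppm HOCl: 1.36 / 0.6454 = 2.107 ppm.
FC to add: 2.107 − 0.3 = 1.807 mg/L as Cl₂.
Cl₂ equivalent: 1.807 mg/L × 772,000 L = 1395 g.
Product at 11.8% available Cl: 1395 / 0.118 = 11,820 g.
Volume: 11,820 g ÷ 1.21 g/mL = 9772 mL.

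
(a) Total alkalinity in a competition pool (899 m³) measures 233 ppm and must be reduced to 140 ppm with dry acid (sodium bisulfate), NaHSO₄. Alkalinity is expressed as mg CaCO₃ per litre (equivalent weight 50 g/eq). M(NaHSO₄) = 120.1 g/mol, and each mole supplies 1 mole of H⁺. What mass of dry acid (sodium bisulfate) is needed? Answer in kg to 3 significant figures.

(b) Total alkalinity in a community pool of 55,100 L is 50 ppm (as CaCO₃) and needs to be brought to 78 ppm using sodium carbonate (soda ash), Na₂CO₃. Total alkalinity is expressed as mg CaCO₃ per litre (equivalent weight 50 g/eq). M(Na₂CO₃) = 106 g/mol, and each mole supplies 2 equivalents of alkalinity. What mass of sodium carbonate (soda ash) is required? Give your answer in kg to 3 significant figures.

(a) Volume: 899 m³ = 899,000 L.
(a) Alkalinity to neutralize: (233 − 140) = 93 mg/L as CaCO₃ × 899,000 L = 83,610 g as CaCO₃.
(a) Equivalents of H⁺ required: 83,610 ÷ 50 g/eq = 1672 eq = 1672 mol NaHSO₄.
(a) Mass of NaHSO₄: 1672 × 120.1 = 200,800 g.

(b) Alkalinity to add: (78 − 50) = 28 mg/L as CaCO₃ × 55,100 L = 1543 g as CaCO₃.
(b) Equivalents: 1543 g ÷ 50 g/eq = 30.86 eq.
(b) Each mole of Na₂CO₃ supplies 2 eq, so 30.86 / 2 = 15.43 mol.
(b) Mass: 15.43 mol × 106 g/mol = 1635 g.

(a) 201 kg; (b) 1.64 kg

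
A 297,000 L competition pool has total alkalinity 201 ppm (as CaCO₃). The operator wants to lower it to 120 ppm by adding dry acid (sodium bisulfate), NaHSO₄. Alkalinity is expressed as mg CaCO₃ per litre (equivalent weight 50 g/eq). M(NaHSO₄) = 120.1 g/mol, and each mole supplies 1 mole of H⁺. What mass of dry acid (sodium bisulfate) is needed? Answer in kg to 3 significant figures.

57.8 kg

Alkalinity to neutralize: (201 − 120) = 81 mg/L as CaCO₃ × 297,000 L = 24,060 g as CaCO₃.
Equivalents of H⁺ required: 24,060 ÷ 50 g/eq = 481.1 eq = 481.1 mol NaHSO₄.
Mass of NaHSO₄: 481.1 × 120.1 = 57,780 g.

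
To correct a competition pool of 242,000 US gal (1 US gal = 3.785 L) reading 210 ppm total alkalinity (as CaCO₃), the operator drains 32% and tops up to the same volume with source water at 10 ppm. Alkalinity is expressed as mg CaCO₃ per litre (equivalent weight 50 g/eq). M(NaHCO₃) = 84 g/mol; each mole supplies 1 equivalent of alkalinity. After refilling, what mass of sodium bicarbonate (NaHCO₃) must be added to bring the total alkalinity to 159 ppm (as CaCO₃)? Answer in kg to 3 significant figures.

Volume: 242,000 US gal × 3.785 L/gal = 915,970 L.
After draining 32% and refilling: 210 × 0.68 + 10 × 0.32 = 146 ppm.
Deficit to target: 159 − 146 = 13 mg/L.
As CaCO₃: 13 mg/L × 915,970 L = 11,910 g; ÷ 50 g/eq ÷ 1 = 238.2 mol NaHCO₃.
Mass: 238.2 × 84 = 20,000 g.

20.0 kg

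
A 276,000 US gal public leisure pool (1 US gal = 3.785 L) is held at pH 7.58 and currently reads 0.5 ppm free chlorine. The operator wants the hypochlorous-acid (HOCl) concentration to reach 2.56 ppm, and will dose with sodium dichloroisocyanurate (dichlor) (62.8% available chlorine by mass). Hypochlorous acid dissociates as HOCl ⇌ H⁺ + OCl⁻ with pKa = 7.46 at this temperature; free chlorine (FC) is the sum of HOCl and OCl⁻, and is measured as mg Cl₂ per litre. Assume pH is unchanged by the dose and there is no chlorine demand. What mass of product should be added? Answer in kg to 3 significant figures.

9.04 kg

Volume: 276,000 US gal × 3.785 L/gal = 1,044,660 L.
[OCl⁻]/[HOCl] = 10^(pH − pKa) = 10^(7.58 − 7.46) = 1.318; fraction as HOCl = 1/(1 + 1.318) = 0.4314.
Free chlorine required for 2.56 ppm HOCl: 2.56 / 0.4314 = 5.935 ppm.
FC to add: 5.935 − 0.5 = 5.435 mg/L as Cl₂.
Cl₂ equivalent: 5.435 mg/L × 1,044,660 L = 5677 g.
Product at 62.8% available Cl: 5677 / 0.628 = 9041 g.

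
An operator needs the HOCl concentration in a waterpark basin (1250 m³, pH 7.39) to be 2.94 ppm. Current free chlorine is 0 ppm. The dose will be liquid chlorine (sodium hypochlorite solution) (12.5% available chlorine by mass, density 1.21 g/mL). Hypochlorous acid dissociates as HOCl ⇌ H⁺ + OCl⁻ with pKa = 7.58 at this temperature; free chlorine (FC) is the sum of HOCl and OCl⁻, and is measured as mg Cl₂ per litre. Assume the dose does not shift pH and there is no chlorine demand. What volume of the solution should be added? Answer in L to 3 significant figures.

40.0 L

Volume: 1250 m³ = 1,250,000 L.
[OCl⁻]/[HOCl] = 10^(pH − pKa) = 10^(7.39 − 7.58) = 0.6457; fraction as HOCl = 1/(1 + 0.6457) = 0.6077.
Free chlorine required for 2.94 ppm HOCl: 2.94 / 0.6077 = 4.838 ppm.
FC to add: 4.838 − 0 = 4.838 mg/L as Cl₂.
Cl₂ equivalent: 4.838 mg/L × 1,250,000 L = 6048 g.
Product at 12.5% available Cl: 6048 / 0.125 = 48,380 g.
Volume: 48,380 g ÷ 1.21 g/mL = 39,990 mL.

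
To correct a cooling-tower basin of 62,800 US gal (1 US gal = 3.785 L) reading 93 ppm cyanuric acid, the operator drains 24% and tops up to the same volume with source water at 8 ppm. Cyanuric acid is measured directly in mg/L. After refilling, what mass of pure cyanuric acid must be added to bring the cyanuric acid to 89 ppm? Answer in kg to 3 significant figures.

3.90 kg

Volume: 62,800 US gal × 3.785 L/gal = 237,698 L.
After draining 24% and refilling: 93 × 0.76 + 8 × 0.24 = 72.6 ppm.
Deficit to target: 89 − 72.6 = 16.4 mg/L.
Mass: 16.4 mg/L × 237,698 L = 3898 g cyanuric acid.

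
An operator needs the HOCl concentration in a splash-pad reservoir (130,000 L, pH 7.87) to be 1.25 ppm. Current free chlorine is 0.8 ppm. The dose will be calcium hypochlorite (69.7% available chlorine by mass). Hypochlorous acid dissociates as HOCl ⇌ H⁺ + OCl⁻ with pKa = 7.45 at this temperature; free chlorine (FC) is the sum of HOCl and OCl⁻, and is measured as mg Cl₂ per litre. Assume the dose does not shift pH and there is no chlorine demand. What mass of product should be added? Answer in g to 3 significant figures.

697 g

[OCl⁻]/[HOCl] = 10^(pH − pKa) = 10^(7.87 − 7.45) = 2.63; fraction as HOCl = 1/(1 + 2.63) = 0.2755.
Free chlorine required for 1.25 ppm HOCl: 1.25 / 0.2755 = 4.538 ppm.
FC to add: 4.538 − 0.8 = 3.738 mg/L as Cl₂.
Cl₂ equivalent: 3.738 mg/L × 130,000 L = 485.9 g.
Product at 69.7% available Cl: 485.9 / 0.697 = 697.2 g.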